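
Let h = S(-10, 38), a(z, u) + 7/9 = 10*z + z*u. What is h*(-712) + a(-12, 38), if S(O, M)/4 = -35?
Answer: 891929/9 ≈ 99103.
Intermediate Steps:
S(O, M) = -140 (S(O, M) = 4*(-35) = -140)
a(z, u) = -7/9 + 10*z + u*z (a(z, u) = -7/9 + (10*z + z*u) = -7/9 + (10*z + u*z) = -7/9 + 10*z + u*z)
h = -140
h*(-712) + a(-12, 38) = -140*(-712) + (-7/9 + 10*(-12) + 38*(-12)) = 99680 + (-7/9 - 120 - 456) = 99680 - 5191/9 = 891929/9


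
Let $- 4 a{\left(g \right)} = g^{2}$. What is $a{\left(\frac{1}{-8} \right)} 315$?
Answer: $- \frac{315}{256} \approx -1.2305$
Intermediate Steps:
$a{\left(g \right)} = - \frac{g^{2}}{4}$
$a{\left(\frac{1}{-8} \right)} 315 = - \frac{\left(\frac{1}{-8}\right)^{2}}{4} \cdot 315 = - \frac{\left(- \frac{1}{8}\right)^{2}}{4} \cdot 315 = \left(- \frac{1}{4}\right) \frac{1}{64} \cdot 315 = \left(- \frac{1}{256}\right) 315 = - \frac{315}{256}$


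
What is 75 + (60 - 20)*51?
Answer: 2115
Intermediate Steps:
75 + (60 - 20)*51 = 75 + 40*51 = 75 + 2040 = 2115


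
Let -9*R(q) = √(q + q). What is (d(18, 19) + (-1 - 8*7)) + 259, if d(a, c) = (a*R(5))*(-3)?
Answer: 202 + 6*√10 ≈ 220.97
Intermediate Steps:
R(q) = -√2*√q/9 (R(q) = -√(q + q)/9 = -√2*√q/9)
d(a, c) = a*√10/3 (d(a, c) = (a*(-√2*√5/9))*(-3) = (a*(-√10/9))*(-3) = -a*√10/9*(-3) = a*√10/3)
(d(18, 19) + (-1 - 8*7)) + 259 = ((⅓)*18*√10 + (-1 - 8*7)) + 259 = (6*√10 + (-1 - 56)) + 259 = (6*√10 - 57) + 259 = (-57 + 6*√10) + 259 = 202 + 6*√10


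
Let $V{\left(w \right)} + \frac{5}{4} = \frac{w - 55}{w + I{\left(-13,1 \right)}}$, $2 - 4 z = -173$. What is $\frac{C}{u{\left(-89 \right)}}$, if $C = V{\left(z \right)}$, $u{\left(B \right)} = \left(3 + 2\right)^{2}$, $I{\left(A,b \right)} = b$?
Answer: $- \frac{43}{716} \approx -0.060056$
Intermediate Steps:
$z = \frac{175}{4}$ ($z = \frac{1}{2} - - \frac{173}{4} = \frac{1}{2} + \frac{173}{4} = \frac{175}{4} \approx 43.75$)
$u{\left(B \right)} = 25$ ($u{\left(B \right)} = 5^{2} = 25$)
$V{\left(w \right)} = - \frac{5}{4} + \frac{-55 + w}{1 + w}$ ($V{\left(w \right)} = - \frac{5}{4} + \frac{w - 55}{w + 1} = - \frac{5}{4} + \frac{-55 + w}{1 + w}$)
$C = - \frac{1075}{716}$ ($C = \frac{-225 - \frac{175}{4}}{4 \left(1 + \frac{175}{4}\right)} = \frac{-225 - \frac{175}{4}}{4 \cdot \frac{179}{4}} = \frac{1}{4} \cdot \frac{4}{179} \left(- \frac{1075}{4}\right) = - \frac{1075}{716} \approx -1.5014$)
$\frac{C}{u{\left(-89 \right)}} = - \frac{1075}{716 \cdot 25} = \left(- \frac{1075}{716}\right) \frac{1}{25} = - \frac{43}{716}$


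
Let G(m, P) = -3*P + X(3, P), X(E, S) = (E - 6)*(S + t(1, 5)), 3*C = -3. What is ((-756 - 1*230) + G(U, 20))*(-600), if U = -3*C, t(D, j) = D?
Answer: 665400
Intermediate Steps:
C = -1 (C = (⅓)*(-3) = -1)
X(E, S) = (1 + S)*(-6 + E) (X(E, S) = (E - 6)*(S + 1) = (-6 + E)*(1 + S) = (1 + S)*(-6 + E))
U = 3 (U = -3*(-1) = 3)
G(m, P) = -3 - 6*P (G(m, P) = -3*P + (-6 + 3 - 6*P + 3*P) = -3*P + (-3 - 3*P) = -3 - 6*P)
((-756 - 1*230) + G(U, 20))*(-600) = ((-756 - 1*230) + (-3 - 6*20))*(-600) = ((-756 - 230) + (-3 - 120))*(-600) = (-986 - 123)*(-600) = -1109*(-600) = 665400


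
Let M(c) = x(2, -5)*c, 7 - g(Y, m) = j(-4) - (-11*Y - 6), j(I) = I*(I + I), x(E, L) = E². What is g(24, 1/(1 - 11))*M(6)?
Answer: -7080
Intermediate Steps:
j(I) = 2*I² (j(I) = I*(2*I) = 2*I²)
g(Y, m) = -31 - 11*Y (g(Y, m) = 7 - (2*(-4)² - (-11*Y - 6)) = 7 - (2*16 - (-6 - 11*Y)) = 7 - (32 + (6 + 11*Y)) = 7 - (38 + 11*Y) = 7 + (-38 - 11*Y) = -31 - 11*Y)
M(c) = 4*c (M(c) = 2²*c = 4*c)
g(24, 1/(1 - 11))*M(6) = (-31 - 11*24)*(4*6) = (-31 - 264)*24 = -295*24 = -7080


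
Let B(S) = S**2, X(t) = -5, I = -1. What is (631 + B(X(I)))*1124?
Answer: 737344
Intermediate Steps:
(631 + B(X(I)))*1124 = (631 + (-5)**2)*1124 = (631 + 25)*1124 = 656*1124 = 737344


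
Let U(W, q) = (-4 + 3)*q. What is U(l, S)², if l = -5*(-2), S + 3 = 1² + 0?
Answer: 4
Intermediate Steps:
S = -2 (S = -3 + (1² + 0) = -3 + (1 + 0) = -3 + 1 = -2)
l = 10
U(W, q) = -q
U(l, S)² = (-1*(-2))² = 2² = 4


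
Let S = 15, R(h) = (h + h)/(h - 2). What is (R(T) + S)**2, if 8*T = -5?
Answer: 105625/441 ≈ 239.51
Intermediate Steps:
T = -5/8 (T = (1/8)*(-5) = -5/8 ≈ -0.62500)
R(h) = 2*h/(-2 + h) (R(h) = (2*h)/(-2 + h) = 2*h/(-2 + h))
(R(T) + S)**2 = (2*(-5/8)/(-2 - 5/8) + 15)**2 = (2*(-5/8)/(-21/8) + 15)**2 = (2*(-5/8)*(-8/21) + 15)**2 = (10/21 + 15)**2 = (325/21)**2 = 105625/441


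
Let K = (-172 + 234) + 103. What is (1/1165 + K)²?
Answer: 36950835076/1357225 ≈ 27225.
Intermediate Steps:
K = 165 (K = 62 + 103 = 165)
(1/1165 + K)² = (1/1165 + 165)² = (192226/1165)² = 36950835076/1357225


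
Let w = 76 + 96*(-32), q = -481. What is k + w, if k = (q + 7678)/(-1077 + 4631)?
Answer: -10640587/3554 ≈ -2994.0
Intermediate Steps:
k = 7197/3554 (k = (-481 + 7678)/(-1077 + 4631) = 7197/3554 ≈ 2.0250)
w = -2996 (w = 76 - 3072 = -2996)
k + w = 7197/3554 - 2996 = -10640587/3554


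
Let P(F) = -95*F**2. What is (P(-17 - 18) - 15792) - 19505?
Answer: -151672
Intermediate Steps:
(P(-17 - 18) - 15792) - 19505 = (-95*(-17 - 18)**2 - 15792) - 19505 = (-95*(-35)**2 - 15792) - 19505 = (-95*1225 - 15792) - 19505 = (-116375 - 15792) - 19505 = -132167 - 19505 = -151672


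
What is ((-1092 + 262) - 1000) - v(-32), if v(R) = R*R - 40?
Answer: -2814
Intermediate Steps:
v(R) = -40 + R**2 (v(R) = R**2 - 40 = -40 + R**2)
((-1092 + 262) - 1000) - v(-32) = ((-1092 + 262) - 1000) - (-40 + (-32)**2) = (-830 - 1000) - (-40 + 1024) = -1830 - 1*984 = -1830 - 984 = -2814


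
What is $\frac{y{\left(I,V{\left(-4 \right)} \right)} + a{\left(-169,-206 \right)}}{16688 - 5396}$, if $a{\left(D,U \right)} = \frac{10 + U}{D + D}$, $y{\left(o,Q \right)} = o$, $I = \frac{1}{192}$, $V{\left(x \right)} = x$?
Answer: $\frac{18985}{366402816} \approx 5.1815 \cdot 10^{-5}$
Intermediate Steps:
$I = \frac{1}{192} \approx 0.0052083$
$a{\left(D,U \right)} = \frac{10 + U}{2 D}$
$\frac{y{\left(I,V{\left(-4 \right)} \right)} + a{\left(-169,-206 \right)}}{16688 - 5396} = \frac{\frac{1}{192} + \frac{10 - 206}{2 \left(-169\right)}}{16688 - 5396} = \frac{\frac{1}{192} + \frac{1}{2} \left(- \frac{1}{169}\right) \left(-196\right)}{11292} = \left(\frac{1}{192} + \frac{98}{169}\right) \frac{1}{11292} = \frac{18985}{32448} \cdot \frac{1}{11292} = \frac{18985}{366402816}$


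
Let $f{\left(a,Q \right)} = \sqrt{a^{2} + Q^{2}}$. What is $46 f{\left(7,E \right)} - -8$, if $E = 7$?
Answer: $8 + 322 \sqrt{2} \approx 463.38$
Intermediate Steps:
$f{\left(a,Q \right)} = \sqrt{Q^{2} + a^{2}}$
$46 f{\left(7,E \right)} - -8 = 46 \sqrt{7^{2} + 7^{2}} - -8 = 46 \sqrt{49 + 49} + 8 = 46 \sqrt{98} + 8 = 46 \cdot 7 \sqrt{2} + 8 = 322 \sqrt{2} + 8 = 8 + 322 \sqrt{2}$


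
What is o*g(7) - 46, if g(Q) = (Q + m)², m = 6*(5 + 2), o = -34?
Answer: -81680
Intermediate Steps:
m = 42 (m = 6*7 = 42)
g(Q) = (42 + Q)² (g(Q) = (Q + 42)² = (42 + Q)²)
o*g(7) - 46 = -34*(42 + 7)² - 46 = -34*49² - 46 = -34*2401 - 46 = -81634 - 46 = -81680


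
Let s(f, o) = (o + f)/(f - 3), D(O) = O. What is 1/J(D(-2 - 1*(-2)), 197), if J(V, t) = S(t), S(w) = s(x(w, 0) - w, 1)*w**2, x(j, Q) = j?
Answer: -3/38809 ≈ -7.7302e-5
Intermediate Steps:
s(f, o) = (f + o)/(-3 + f)
S(w) = -w**2/3 (S(w) = (((w - w) + 1)/(-3 + (w - w)))*w**2 = ((0 + 1)/(-3 + 0))*w**2 = (1/(-3))*w**2 = (-1/3*1)*w**2 = -w**2/3)
J(V, t) = -t**2/3
1/J(D(-2 - 1*(-2)), 197) = 1/(-1/3*197**2) = 1/(-1/3*38809) = 1/(-38809/3) = -3/38809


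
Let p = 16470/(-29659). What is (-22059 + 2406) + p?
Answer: -582904797/29659 ≈ -19654.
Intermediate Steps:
p = -16470/29659 (p = 16470*(-1/29659) = -16470/29659 ≈ -0.55531)
(-22059 + 2406) + p = (-22059 + 2406) - 16470/29659 = -19653 - 16470/29659 = -582904797/29659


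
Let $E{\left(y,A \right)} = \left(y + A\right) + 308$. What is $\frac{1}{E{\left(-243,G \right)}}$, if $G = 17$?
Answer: $\frac{1}{82} \approx 0.012195$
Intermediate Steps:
$E{\left(y,A \right)} = 308 + A + y$ ($E{\left(y,A \right)} = \left(A + y\right) + 308 = 308 + A + y$)
$\frac{1}{E{\left(-243,G \right)}} = \frac{1}{308 + 17 - 243} = \frac{1}{82}$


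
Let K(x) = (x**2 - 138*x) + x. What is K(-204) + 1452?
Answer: 71016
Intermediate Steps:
K(x) = x**2 - 137*x
K(-204) + 1452 = -204*(-137 - 204) + 1452 = -204*(-341) + 1452 = 69564 + 1452 = 71016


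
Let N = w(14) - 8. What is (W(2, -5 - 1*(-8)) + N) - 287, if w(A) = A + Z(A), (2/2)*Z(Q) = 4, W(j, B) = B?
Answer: -274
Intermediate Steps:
Z(Q) = 4
w(A) = 4 + A (w(A) = A + 4 = 4 + A)
N = 10 (N = (4 + 14) - 8 = 18 - 8 = 10)
(W(2, -5 - 1*(-8)) + N) - 287 = ((-5 - 1*(-8)) + 10) - 287 = ((-5 + 8) + 10) - 287 = (3 + 10) - 287 = 13 - 287 = -274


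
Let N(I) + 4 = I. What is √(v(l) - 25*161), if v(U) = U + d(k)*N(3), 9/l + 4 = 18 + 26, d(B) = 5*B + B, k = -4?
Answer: I*√1600310/20 ≈ 63.252*I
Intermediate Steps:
N(I) = -4 + I
d(B) = 6*B
l = 9/40 (l = 9/(-4 + (18 + 26)) = 9/(-4 + 44) = 9/40 ≈ 0.22500)
v(U) = 24 + U (v(U) = U + (6*(-4))*(-4 + 3) = U - 24*(-1) = U + 24 = 24 + U)
√(v(l) - 25*161) = √((24 + 9/40) - 25*161) = √(969/40 - 4025) = √(-160031/40) = I*√1600310/20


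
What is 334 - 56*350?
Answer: -19266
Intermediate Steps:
334 - 56*350 = 334 - 19600 = -19266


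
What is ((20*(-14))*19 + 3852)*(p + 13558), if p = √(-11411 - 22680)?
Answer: -19903144 - 1468*I*√34091 ≈ -1.9903e+7 - 2.7105e+5*I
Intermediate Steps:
p = I*√34091 (p = √(-34091) = I*√34091 ≈ 184.64*I)
((20*(-14))*19 + 3852)*(p + 13558) = ((20*(-14))*19 + 3852)*(I*√34091 + 13558) = (-280*19 + 3852)*(13558 + I*√34091) = (-5320 + 3852)*(13558 + I*√34091) = -1468*(13558 + I*√34091) = -19903144 - 1468*I*√34091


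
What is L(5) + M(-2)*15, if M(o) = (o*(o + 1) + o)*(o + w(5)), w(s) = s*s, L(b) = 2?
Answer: 2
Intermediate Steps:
w(s) = s²
M(o) = (25 + o)*(o + o*(1 + o)) (M(o) = (o*(o + 1) + o)*(o + 5²) = (o*(1 + o) + o)*(o + 25) = (o + o*(1 + o))*(25 + o) = (25 + o)*(o + o*(1 + o)))
L(5) + M(-2)*15 = 2 - 2*(50 + (-2)² + 27*(-2))*15 = 2 - 2*(50 + 4 - 54)*15 = 2 - 2*0*15 = 2 + 0*15 = 2 + 0 = 2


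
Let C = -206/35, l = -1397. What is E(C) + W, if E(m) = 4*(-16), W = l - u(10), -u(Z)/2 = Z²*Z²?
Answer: 18539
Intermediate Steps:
u(Z) = -2*Z⁴ (u(Z) = -2*Z²*Z² = -2*Z⁴)
W = 18603 (W = -1397 - (-2)*10⁴ = -1397 - (-2)*10000 = -1397 - 1*(-20000) = -1397 + 20000 = 18603)
C = -206/35 (C = -206*1/35 = -206/35 ≈ -5.8857)
E(m) = -64
E(C) + W = -64 + 18603 = 18539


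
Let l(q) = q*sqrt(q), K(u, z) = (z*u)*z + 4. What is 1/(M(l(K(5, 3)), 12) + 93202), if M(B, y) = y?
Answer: 1/93214 ≈ 1.0728e-5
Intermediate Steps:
K(u, z) = 4 + u*z**2 (K(u, z) = (u*z)*z + 4 = u*z**2 + 4 = 4 + u*z**2)
l(q) = q**(3/2)
1/(M(l(K(5, 3)), 12) + 93202) = 1/(12 + 93202) = 1/93214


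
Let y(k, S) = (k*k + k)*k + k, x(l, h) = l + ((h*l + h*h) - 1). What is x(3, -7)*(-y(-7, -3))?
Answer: 9030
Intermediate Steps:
x(l, h) = -1 + l + h**2 + h*l (x(l, h) = l + ((h*l + h**2) - 1) = l + ((h**2 + h*l) - 1) = l + (-1 + h**2 + h*l) = -1 + l + h**2 + h*l)
y(k, S) = k + k*(k + k**2) (y(k, S) = (k**2 + k)*k + k = (k + k**2)*k + k = k*(k + k**2) + k = k + k*(k + k**2))
x(3, -7)*(-y(-7, -3)) = (-1 + 3 + (-7)**2 - 7*3)*(-(-7)*(1 - 7 + (-7)**2)) = (-1 + 3 + 49 - 21)*(-(-7)*(1 - 7 + 49)) = 30*(-(-7)*43) = 30*(-1*(-301)) = 30*301 = 9030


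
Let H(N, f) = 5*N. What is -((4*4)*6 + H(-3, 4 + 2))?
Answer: -81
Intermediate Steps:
-((4*4)*6 + H(-3, 4 + 2)) = -((4*4)*6 + 5*(-3)) = -(16*6 - 15) = -(96 - 15) = -1*81 = -81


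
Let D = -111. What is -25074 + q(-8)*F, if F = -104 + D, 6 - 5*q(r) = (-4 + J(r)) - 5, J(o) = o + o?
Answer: -26407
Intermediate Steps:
J(o) = 2*o
q(r) = 3 - 2*r/5 (q(r) = 6/5 - ((-4 + 2*r) - 5)/5 = 6/5 - (-9 + 2*r)/5 = 6/5 + (9/5 - 2*r/5) = 3 - 2*r/5)
F = -215 (F = -104 - 111 = -215)
-25074 + q(-8)*F = -25074 + (3 - ⅖*(-8))*(-215) = -25074 + (3 + 16/5)*(-215) = -25074 + (31/5)*(-215) = -25074 - 1333 = -26407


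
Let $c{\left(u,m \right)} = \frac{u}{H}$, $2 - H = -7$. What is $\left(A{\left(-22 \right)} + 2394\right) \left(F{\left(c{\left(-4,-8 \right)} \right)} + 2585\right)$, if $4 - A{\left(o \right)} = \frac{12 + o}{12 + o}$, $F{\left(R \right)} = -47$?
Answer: $6083586$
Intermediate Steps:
$H = 9$ ($H = 2 - -7 = 2 + 7 = 9$)
$c{\left(u,m \right)} = \frac{u}{9}$
$A{\left(o \right)} = 3$ ($A{\left(o \right)} = 4 - \frac{12 + o}{12 + o} = 4 - 1 = 3$)
$\left(A{\left(-22 \right)} + 2394\right) \left(F{\left(c{\left(-4,-8 \right)} \right)} + 2585\right) = \left(3 + 2394\right) \left(-47 + 2585\right) = 2397 \cdot 2538 = 6083586$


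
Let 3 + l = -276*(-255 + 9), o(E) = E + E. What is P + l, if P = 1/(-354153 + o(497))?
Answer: 23977023986/353159 ≈ 67893.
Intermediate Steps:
o(E) = 2*E
l = 67893 (l = -3 - 276*(-255 + 9) = -3 - 276*(-246) = -3 + 67896 = 67893)
P = -1/353159 (P = 1/(-354153 + 2*497) = 1/(-354153 + 994) = 1/(-353159) = -1/353159 ≈ -2.8316e-6)
P + l = -1/353159 + 67893 = 23977023986/353159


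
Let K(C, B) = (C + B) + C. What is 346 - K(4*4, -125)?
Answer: 439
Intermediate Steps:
K(C, B) = B + 2*C (K(C, B) = (B + C) + C = B + 2*C)
346 - K(4*4, -125) = 346 - (-125 + 2*(4*4)) = 346 - (-125 + 2*16) = 346 - (-125 + 32) = 346 - 1*(-93) = 346 + 93 = 439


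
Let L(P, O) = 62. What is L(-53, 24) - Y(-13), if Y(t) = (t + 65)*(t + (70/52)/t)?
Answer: 9664/13 ≈ 743.38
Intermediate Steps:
Y(t) = (65 + t)*(t + 35/(26*t)) (Y(t) = (65 + t)*(t + (70*(1/52))/t) = (65 + t)*(t + 35/(26*t)))
L(-53, 24) - Y(-13) = 62 - (35/26 + (-13)² + 65*(-13) + (175/2)/(-13)) = 62 - (35/26 + 169 - 845 + (175/2)*(-1/13)) = 62 - (35/26 + 169 - 845 - 175/26) = 62 - 1*(-8858/13) = 62 + 8858/13 = 9664/13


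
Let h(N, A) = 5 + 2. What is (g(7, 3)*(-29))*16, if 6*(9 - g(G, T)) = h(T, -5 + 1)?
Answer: -10904/3 ≈ -3634.7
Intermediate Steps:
h(N, A) = 7
g(G, T) = 47/6 (g(G, T) = 9 - ⅙*7 = 9 - 7/6 = 47/6)
(g(7, 3)*(-29))*16 = ((47/6)*(-29))*16 = -1363/6*16 = -10904/3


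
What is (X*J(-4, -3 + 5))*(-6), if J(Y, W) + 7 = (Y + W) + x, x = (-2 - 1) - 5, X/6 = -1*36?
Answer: -22032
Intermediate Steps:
X = -216 (X = 6*(-1*36) = 6*(-36) = -216)
x = -8 (x = -3 - 5 = -8)
J(Y, W) = -15 + W + Y (J(Y, W) = -7 + ((Y + W) - 8) = -7 + ((W + Y) - 8) = -7 + (-8 + W + Y) = -15 + W + Y)
(X*J(-4, -3 + 5))*(-6) = -216*(-15 + (-3 + 5) - 4)*(-6) = -216*(-15 + 2 - 4)*(-6) = -216*(-17)*(-6) = 3672*(-6) = -22032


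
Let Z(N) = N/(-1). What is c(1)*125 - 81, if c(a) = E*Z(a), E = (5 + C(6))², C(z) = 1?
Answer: -4581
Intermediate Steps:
Z(N) = -N (Z(N) = N*(-1) = -N)
E = 36 (E = (5 + 1)² = 6² = 36)
c(a) = -36*a (c(a) = 36*(-a) = -36*a)
c(1)*125 - 81 = -36*1*125 - 81 = -36*125 - 81 = -4500 - 81 = -4581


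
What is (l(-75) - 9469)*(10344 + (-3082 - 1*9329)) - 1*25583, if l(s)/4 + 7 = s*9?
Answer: 25185616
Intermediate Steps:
l(s) = -28 + 36*s (l(s) = -28 + 4*(s*9) = -28 + 4*(9*s) = -28 + 36*s)
(l(-75) - 9469)*(10344 + (-3082 - 1*9329)) - 1*25583 = ((-28 + 36*(-75)) - 9469)*(10344 + (-3082 - 1*9329)) - 1*25583 = ((-28 - 2700) - 9469)*(10344 + (-3082 - 9329)) - 25583 = (-2728 - 9469)*(10344 - 12411) - 25583 = -12197*(-2067) - 25583 = 25211199 - 25583 = 25185616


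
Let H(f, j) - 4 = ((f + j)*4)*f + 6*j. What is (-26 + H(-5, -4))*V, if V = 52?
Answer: 6968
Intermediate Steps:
H(f, j) = 4 + 6*j + f*(4*f + 4*j) (H(f, j) = 4 + (((f + j)*4)*f + 6*j) = 4 + ((4*f + 4*j)*f + 6*j) = 4 + (f*(4*f + 4*j) + 6*j) = 4 + (6*j + f*(4*f + 4*j)) = 4 + 6*j + f*(4*f + 4*j))
(-26 + H(-5, -4))*V = (-26 + (4 + 4*(-5)² + 6*(-4) + 4*(-5)*(-4)))*52 = (-26 + (4 + 4*25 - 24 + 80))*52 = (-26 + (4 + 100 - 24 + 80))*52 = (-26 + 160)*52 = 134*52 = 6968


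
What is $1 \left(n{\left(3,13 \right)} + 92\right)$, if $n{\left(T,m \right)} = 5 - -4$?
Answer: $101$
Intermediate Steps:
$n{\left(T,m \right)} = 9$ ($n{\left(T,m \right)} = 5 + 4 = 9$)
$1 \left(n{\left(3,13 \right)} + 92\right) = 1 \left(9 + 92\right) = 1 \cdot 101 = 101$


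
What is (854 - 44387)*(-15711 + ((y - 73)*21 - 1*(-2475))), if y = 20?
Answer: 624655017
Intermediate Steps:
(854 - 44387)*(-15711 + ((y - 73)*21 - 1*(-2475))) = (854 - 44387)*(-15711 + ((20 - 73)*21 - 1*(-2475))) = -43533*(-15711 + (-53*21 + 2475)) = -43533*(-15711 + (-1113 + 2475)) = -43533*(-15711 + 1362) = -43533*(-14349) = 624655017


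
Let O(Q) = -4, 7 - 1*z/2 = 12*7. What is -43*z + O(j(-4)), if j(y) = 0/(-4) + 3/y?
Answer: 6618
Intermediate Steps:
z = -154 (z = 14 - 24*7 = 14 - 2*84 = 14 - 168 = -154)
j(y) = 3/y (j(y) = 0*(-1/4) + 3/y = 0 + 3/y = 3/y)
-43*z + O(j(-4)) = -43*(-154) - 4 = 6622 - 4 = 6618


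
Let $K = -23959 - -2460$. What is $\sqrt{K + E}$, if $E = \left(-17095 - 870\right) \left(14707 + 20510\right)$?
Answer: $2 i \sqrt{158173726} \approx 25153.0 i$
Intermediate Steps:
$E = -632673405$ ($E = \left(-17965\right) 35217 = -632673405$)
$K = -21499$ ($K = -23959 + 2460 = -21499$)
$\sqrt{K + E} = \sqrt{-21499 - 632673405} = \sqrt{-632694904} = 2 i \sqrt{158173726}$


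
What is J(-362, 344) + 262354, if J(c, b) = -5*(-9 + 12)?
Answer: 262339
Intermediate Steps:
J(c, b) = -15 (J(c, b) = -5*3 = -15)
J(-362, 344) + 262354 = -15 + 262354 = 262339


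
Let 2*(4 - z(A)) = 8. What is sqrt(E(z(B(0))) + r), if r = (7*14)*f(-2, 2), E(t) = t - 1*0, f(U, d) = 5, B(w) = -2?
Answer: 7*sqrt(10) ≈ 22.136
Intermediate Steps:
z(A) = 0 (z(A) = 4 - 1/2*8 = 4 - 4 = 0)
E(t) = t (E(t) = t + 0 = t)
r = 490 (r = (7*14)*5 = 98*5 = 490)
sqrt(E(z(B(0))) + r) = sqrt(0 + 490) = sqrt(490) = 7*sqrt(10)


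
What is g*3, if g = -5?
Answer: -15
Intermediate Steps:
g*3 = -5*3 = -15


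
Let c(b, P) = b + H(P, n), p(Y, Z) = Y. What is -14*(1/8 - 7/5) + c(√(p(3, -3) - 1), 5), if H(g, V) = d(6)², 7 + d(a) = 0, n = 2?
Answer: 1337/20 + √2 ≈ 68.264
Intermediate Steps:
d(a) = -7 (d(a) = -7 + 0 = -7)
H(g, V) = 49 (H(g, V) = (-7)² = 49)
c(b, P) = 49 + b (c(b, P) = b + 49 = 49 + b)
-14*(1/8 - 7/5) + c(√(p(3, -3) - 1), 5) = -14*(1/8 - 7/5) + (49 + √(3 - 1)) = -14*(1*(⅛) - 7*⅕) + (49 + √2) = -14*(⅛ - 7/5) + (49 + √2) = -14*(-51/40) + (49 + √2) = 357/20 + (49 + √2) = 1337/20 + √2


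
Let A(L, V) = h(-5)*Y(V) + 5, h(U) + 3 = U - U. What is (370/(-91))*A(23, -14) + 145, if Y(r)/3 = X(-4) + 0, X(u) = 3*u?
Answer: -28615/91 ≈ -314.45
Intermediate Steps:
h(U) = -3 (h(U) = -3 + (U - U) = -3 + 0 = -3)
Y(r) = -36 (Y(r) = 3*(3*(-4) + 0) = 3*(-12 + 0) = 3*(-12) = -36)
A(L, V) = 113 (A(L, V) = -3*(-36) + 5 = 108 + 5 = 113)
(370/(-91))*A(23, -14) + 145 = (370/(-91))*113 + 145 = (370*(-1/91))*113 + 145 = -370/91*113 + 145 = -41810/91 + 145 = -28615/91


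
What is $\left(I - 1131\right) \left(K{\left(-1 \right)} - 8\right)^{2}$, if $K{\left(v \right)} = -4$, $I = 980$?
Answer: $-21744$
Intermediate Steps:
$\left(I - 1131\right) \left(K{\left(-1 \right)} - 8\right)^{2} = \left(980 - 1131\right) \left(-4 - 8\right)^{2} = - 151 \left(-12\right)^{2} = \left(-151\right) 144 = -21744$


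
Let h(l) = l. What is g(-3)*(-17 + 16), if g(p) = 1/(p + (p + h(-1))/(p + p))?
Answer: 3/7 ≈ 0.42857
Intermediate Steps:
g(p) = 1/(p + (-1 + p)/(2*p)) (g(p) = 1/(p + (p - 1)/(p + p)) = 1/(p + (-1 + p)/((2*p))) = 1/(p + (-1 + p)*(1/(2*p))) = 1/(p + (-1 + p)/(2*p)))
g(-3)*(-17 + 16) = (2*(-3)/(-1 - 3 + 2*(-3)**2))*(-17 + 16) = (2*(-3)/(-1 - 3 + 2*9))*(-1) = (2*(-3)/(-1 - 3 + 18))*(-1) = (2*(-3)/14)*(-1) = (2*(-3)*(1/14))*(-1) = -3/7*(-1) = 3/7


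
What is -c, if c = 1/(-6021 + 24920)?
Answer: -1/18899 ≈ -5.2913e-5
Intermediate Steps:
c = 1/18899 ≈ 5.2913e-5
-c = -1*1/18899 = -1/18899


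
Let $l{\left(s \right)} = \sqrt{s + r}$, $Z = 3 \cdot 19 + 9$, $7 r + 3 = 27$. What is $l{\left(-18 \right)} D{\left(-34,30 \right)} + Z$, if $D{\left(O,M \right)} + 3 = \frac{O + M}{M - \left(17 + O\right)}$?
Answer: $66 - \frac{145 i \sqrt{714}}{329} \approx 66.0 - 11.777 i$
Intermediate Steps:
$r = \frac{24}{7}$ ($r = - \frac{3}{7} + \frac{1}{7} \cdot 27 = - \frac{3}{7} + \frac{27}{7} = \frac{24}{7} \approx 3.4286$)
$Z = 66$ ($Z = 57 + 9 = 66$)
$l{\left(s \right)} = \sqrt{\frac{24}{7} + s}$ ($l{\left(s \right)} = \sqrt{s + \frac{24}{7}} = \sqrt{\frac{24}{7} + s}$)
$D{\left(O,M \right)} = -3 + \frac{M + O}{-17 + M - O}$ ($D{\left(O,M \right)} = -3 + \frac{O + M}{M - \left(17 + O\right)} = -3 + \frac{M + O}{-17 + M - O}$)
$l{\left(-18 \right)} D{\left(-34,30 \right)} + Z = \frac{\sqrt{168 + 49 \left(-18\right)}}{7} \frac{-51 - -136 + 2 \cdot 30}{17 - 34 - 30} + 66 = \frac{\sqrt{168 - 882}}{7} \frac{-51 + 136 + 60}{17 - 34 - 30} + 66 = \frac{\sqrt{-714}}{7} \frac{1}{-47} \cdot 145 + 66 = \frac{i \sqrt{714}}{7} \left(\left(- \frac{1}{47}\right) 145\right) + 66 = \frac{i \sqrt{714}}{7} \left(- \frac{145}{47}\right) + 66 = - \frac{145 i \sqrt{714}}{329} + 66 = 66 - \frac{145 i \sqrt{714}}{329}$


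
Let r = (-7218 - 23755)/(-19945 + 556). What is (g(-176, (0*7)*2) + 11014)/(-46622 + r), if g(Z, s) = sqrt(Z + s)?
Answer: -213550446/903922985 - 77556*I*sqrt(11)/903922985 ≈ -0.23625 - 0.00028456*I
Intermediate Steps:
r = 30973/19389 (r = -30973/(-19389) = -30973*(-1/19389) = 30973/19389 ≈ 1.5975)
(g(-176, (0*7)*2) + 11014)/(-46622 + r) = (sqrt(-176 + (0*7)*2) + 11014)/(-46622 + 30973/19389) = (sqrt(-176 + 0*2) + 11014)/(-903922985/19389) = (sqrt(-176 + 0) + 11014)*(-19389/903922985) = (sqrt(-176) + 11014)*(-19389/903922985) = (4*I*sqrt(11) + 11014)*(-19389/903922985) = (11014 + 4*I*sqrt(11))*(-19389/903922985) = -213550446/903922985 - 77556*I*sqrt(11)/903922985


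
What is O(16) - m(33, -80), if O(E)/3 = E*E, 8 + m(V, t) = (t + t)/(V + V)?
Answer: 25688/33 ≈ 778.42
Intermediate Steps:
m(V, t) = -8 + t/V (m(V, t) = -8 + (t + t)/(V + V) = -8 + (2*t)/((2*V)) = -8 + (2*t)*(1/(2*V)) = -8 + t/V)
O(E) = 3*E² (O(E) = 3*(E*E) = 3*E²)
O(16) - m(33, -80) = 3*16² - (-8 - 80/33) = 3*256 - (-8 - 80*1/33) = 768 - (-8 - 80/33) = 768 - 1*(-344/33) = 768 + 344/33 = 25688/33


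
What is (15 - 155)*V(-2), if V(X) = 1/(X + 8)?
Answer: -70/3 ≈ -23.333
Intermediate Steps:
V(X) = 1/(8 + X)
(15 - 155)*V(-2) = (15 - 155)/(8 - 2) = -140/6 = -140*1/6 = -70/3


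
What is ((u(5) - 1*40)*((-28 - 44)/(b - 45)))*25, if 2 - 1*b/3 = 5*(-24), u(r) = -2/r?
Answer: 24240/107 ≈ 226.54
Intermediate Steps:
b = 366 (b = 6 - 15*(-24) = 6 - 3*(-120) = 6 + 360 = 366)
((u(5) - 1*40)*((-28 - 44)/(b - 45)))*25 = ((-2/5 - 1*40)*((-28 - 44)/(366 - 45)))*25 = ((-2*1/5 - 40)*(-72/321))*25 = ((-2/5 - 40)*(-72*1/321))*25 = -202/5*(-24/107)*25 = (4848/535)*25 = 24240/107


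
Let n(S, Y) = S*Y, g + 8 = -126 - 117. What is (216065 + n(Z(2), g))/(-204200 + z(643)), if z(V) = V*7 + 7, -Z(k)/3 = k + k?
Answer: -219077/199692 ≈ -1.0971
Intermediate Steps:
g = -251 (g = -8 + (-126 - 117) = -8 - 243 = -251)
Z(k) = -6*k (Z(k) = -3*(k + k) = -6*k)
z(V) = 7 + 7*V (z(V) = 7*V + 7 = 7 + 7*V)
(216065 + n(Z(2), g))/(-204200 + z(643)) = (216065 - 6*2*(-251))/(-204200 + (7 + 7*643)) = (216065 - 12*(-251))/(-204200 + (7 + 4501)) = (216065 + 3012)/(-204200 + 4508) = 219077/(-199692) = 219077*(-1/199692) = -219077/199692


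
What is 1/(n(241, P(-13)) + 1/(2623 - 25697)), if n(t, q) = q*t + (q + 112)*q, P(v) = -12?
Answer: -23074/94418809 ≈ -0.00024438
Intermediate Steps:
n(t, q) = q*t + q*(112 + q) (n(t, q) = q*t + (112 + q)*q = q*t + q*(112 + q))
1/(n(241, P(-13)) + 1/(2623 - 25697)) = 1/(-12*(112 - 12 + 241) + 1/(2623 - 25697)) = 1/(-12*341 + 1/(-23074)) = 1/(-4092 - 1/23074) = 1/(-94418809/23074) = -23074/94418809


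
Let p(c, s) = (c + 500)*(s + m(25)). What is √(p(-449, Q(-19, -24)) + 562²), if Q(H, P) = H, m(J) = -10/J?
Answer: √7871365/5 ≈ 561.12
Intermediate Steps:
p(c, s) = (500 + c)*(-⅖ + s) (p(c, s) = (c + 500)*(s - 10/25) = (500 + c)*(s - 10*1/25) = (500 + c)*(s - ⅖) = (500 + c)*(-⅖ + s))
√(p(-449, Q(-19, -24)) + 562²) = √((-200 + 500*(-19) - ⅖*(-449) - 449*(-19)) + 562²) = √((-200 - 9500 + 898/5 + 8531) + 315844) = √(-4947/5 + 315844) = √(1574273/5) = √7871365/5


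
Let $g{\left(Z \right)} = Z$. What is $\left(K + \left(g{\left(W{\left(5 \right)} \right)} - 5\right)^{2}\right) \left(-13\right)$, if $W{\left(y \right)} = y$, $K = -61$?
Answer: $793$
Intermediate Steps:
$\left(K + \left(g{\left(W{\left(5 \right)} \right)} - 5\right)^{2}\right) \left(-13\right) = \left(-61 + \left(5 - 5\right)^{2}\right) \left(-13\right) = \left(-61 + 0^{2}\right) \left(-13\right) = \left(-61 + 0\right) \left(-13\right) = \left(-61\right) \left(-13\right) = 793$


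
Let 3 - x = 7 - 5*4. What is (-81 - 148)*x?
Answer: -3664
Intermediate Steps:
x = 16 (x = 3 - (7 - 5*4) = 3 - (7 - 20) = 3 - 1*(-13) = 3 + 13 = 16)
(-81 - 148)*x = (-81 - 148)*16 = -229*16 = -3664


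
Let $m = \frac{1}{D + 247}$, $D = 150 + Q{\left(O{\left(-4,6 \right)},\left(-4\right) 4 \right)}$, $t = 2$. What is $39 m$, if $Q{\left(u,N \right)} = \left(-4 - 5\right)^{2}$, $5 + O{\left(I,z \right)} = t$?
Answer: $\frac{39}{478} \approx 0.08159$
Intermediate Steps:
$O{\left(I,z \right)} = -3$ ($O{\left(I,z \right)} = -5 + 2 = -3$)
$Q{\left(u,N \right)} = 81$ ($Q{\left(u,N \right)} = \left(-9\right)^{2} = 81$)
$D = 231$ ($D = 150 + 81 = 231$)
$m = \frac{1}{478}$ ($m = \frac{1}{231 + 247} = \frac{1}{478} \approx 0.002092$)
$39 m = 39 \cdot \frac{1}{478} = \frac{39}{478}$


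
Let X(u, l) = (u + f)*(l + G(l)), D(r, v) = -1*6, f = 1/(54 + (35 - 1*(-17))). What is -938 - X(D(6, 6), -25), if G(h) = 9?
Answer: -54794/53 ≈ -1033.8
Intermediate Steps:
f = 1/106 (f = 1/(54 + (35 + 17)) = 1/(54 + 52) = 1/106 ≈ 0.0094340)
D(r, v) = -6
X(u, l) = (9 + l)*(1/106 + u) (X(u, l) = (u + 1/106)*(l + 9) = (1/106 + u)*(9 + l) = (9 + l)*(1/106 + u))
-938 - X(D(6, 6), -25) = -938 - (9/106 + 9*(-6) + (1/106)*(-25) - 25*(-6)) = -938 - (9/106 - 54 - 25/106 + 150) = -938 - 1*5080/53 = -938 - 5080/53 = -54794/53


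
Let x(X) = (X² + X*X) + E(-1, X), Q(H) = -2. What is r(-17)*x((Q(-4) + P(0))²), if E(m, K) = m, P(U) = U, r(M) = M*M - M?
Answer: 9486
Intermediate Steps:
r(M) = M² - M
x(X) = -1 + 2*X² (x(X) = (X² + X*X) - 1 = (X² + X²) - 1 = 2*X² - 1 = -1 + 2*X²)
r(-17)*x((Q(-4) + P(0))²) = (-17*(-1 - 17))*(-1 + 2*((-2 + 0)²)²) = (-17*(-18))*(-1 + 2*((-2)²)²) = 306*(-1 + 2*4²) = 306*(-1 + 2*16) = 306*(-1 + 32) = 306*31 = 9486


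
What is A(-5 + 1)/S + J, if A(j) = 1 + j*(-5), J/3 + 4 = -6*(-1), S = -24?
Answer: 41/8 ≈ 5.1250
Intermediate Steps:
J = 6 (J = -12 + 3*(-6*(-1)) = -12 + 3*6 = -12 + 18 = 6)
A(j) = 1 - 5*j
A(-5 + 1)/S + J = (1 - 5*(-5 + 1))/(-24) + 6 = (1 - 5*(-4))*(-1/24) + 6 = (1 + 20)*(-1/24) + 6 = 21*(-1/24) + 6 = -7/8 + 6 = 41/8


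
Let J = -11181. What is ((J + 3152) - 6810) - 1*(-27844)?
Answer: 13005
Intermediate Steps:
((J + 3152) - 6810) - 1*(-27844) = ((-11181 + 3152) - 6810) - 1*(-27844) = (-8029 - 6810) + 27844 = -14839 + 27844 = 13005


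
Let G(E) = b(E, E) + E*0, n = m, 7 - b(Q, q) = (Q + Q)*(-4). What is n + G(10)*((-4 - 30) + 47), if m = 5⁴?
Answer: 1756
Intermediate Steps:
m = 625
b(Q, q) = 7 + 8*Q (b(Q, q) = 7 - (Q + Q)*(-4) = 7 - 2*Q*(-4) = 7 - (-8)*Q = 7 + 8*Q)
n = 625
G(E) = 7 + 8*E (G(E) = (7 + 8*E) + E*0 = (7 + 8*E) + 0 = 7 + 8*E)
n + G(10)*((-4 - 30) + 47) = 625 + (7 + 8*10)*((-4 - 30) + 47) = 625 + (7 + 80)*(-34 + 47) = 625 + 87*13 = 625 + 1131 = 1756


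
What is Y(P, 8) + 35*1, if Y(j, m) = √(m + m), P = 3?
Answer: 39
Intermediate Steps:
Y(j, m) = √2*√m (Y(j, m) = √(2*m) = √2*√m)
Y(P, 8) + 35*1 = √2*√8 + 35*1 = √2*(2*√2) + 35 = 4 + 35 = 39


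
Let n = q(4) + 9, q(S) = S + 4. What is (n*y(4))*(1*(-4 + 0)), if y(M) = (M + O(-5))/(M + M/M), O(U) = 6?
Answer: -136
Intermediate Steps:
q(S) = 4 + S
y(M) = (6 + M)/(1 + M) (y(M) = (M + 6)/(M + M/M) = (6 + M)/(M + 1) = (6 + M)/(1 + M))
n = 17 (n = (4 + 4) + 9 = 8 + 9 = 17)
(n*y(4))*(1*(-4 + 0)) = (17*((6 + 4)/(1 + 4)))*(1*(-4 + 0)) = (17*(10/5))*(1*(-4)) = (17*((⅕)*10))*(-4) = (17*2)*(-4) = 34*(-4) = -136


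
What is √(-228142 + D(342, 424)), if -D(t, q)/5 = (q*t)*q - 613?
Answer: I*√307642037 ≈ 17540.0*I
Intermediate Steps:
D(t, q) = 3065 - 5*t*q² (D(t, q) = -5*((q*t)*q - 613) = -5*(t*q² - 613) = -5*(-613 + t*q²) = 3065 - 5*t*q²)
√(-228142 + D(342, 424)) = √(-228142 + (3065 - 5*342*424²)) = √(-228142 + (3065 - 5*342*179776)) = √(-228142 + (3065 - 307416960)) = √(-228142 - 307413895) = √(-307642037) = I*√307642037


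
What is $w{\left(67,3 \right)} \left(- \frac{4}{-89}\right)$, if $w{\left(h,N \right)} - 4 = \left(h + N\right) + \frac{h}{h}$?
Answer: $\frac{300}{89} \approx 3.3708$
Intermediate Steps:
$w{\left(h,N \right)} = 5 + N + h$ ($w{\left(h,N \right)} = 4 + \left(\left(h + N\right) + \frac{h}{h}\right) = 4 + \left(\left(N + h\right) + 1\right) = 4 + \left(1 + N + h\right) = 5 + N + h$)
$w{\left(67,3 \right)} \left(- \frac{4}{-89}\right) = \left(5 + 3 + 67\right) \left(- \frac{4}{-89}\right) = 75 \left(\left(-4\right) \left(- \frac{1}{89}\right)\right) = 75 \cdot \frac{4}{89} = \frac{300}{89}$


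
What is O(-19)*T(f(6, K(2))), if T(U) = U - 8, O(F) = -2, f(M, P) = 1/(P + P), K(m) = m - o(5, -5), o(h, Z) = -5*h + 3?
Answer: 383/24 ≈ 15.958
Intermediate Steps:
o(h, Z) = 3 - 5*h
K(m) = 22 + m (K(m) = m - (3 - 5*5) = m - (3 - 25) = m - 1*(-22) = m + 22 = 22 + m)
f(M, P) = 1/(2*P)
T(U) = -8 + U
O(-19)*T(f(6, K(2))) = -2*(-8 + 1/(2*(22 + 2))) = -2*(-8 + (½)/24) = -2*(-8 + (½)*(1/24)) = -2*(-8 + 1/48) = -2*(-383/48) = 383/24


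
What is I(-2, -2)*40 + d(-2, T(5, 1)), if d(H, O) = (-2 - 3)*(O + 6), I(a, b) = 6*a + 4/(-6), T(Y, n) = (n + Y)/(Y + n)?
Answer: -1625/3 ≈ -541.67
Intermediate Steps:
T(Y, n) = 1 (T(Y, n) = (Y + n)/(Y + n) = 1)
I(a, b) = -⅔ + 6*a (I(a, b) = 6*a + 4*(-⅙) = 6*a - ⅔ = -⅔ + 6*a)
d(H, O) = -30 - 5*O (d(H, O) = -5*(6 + O) = -30 - 5*O)
I(-2, -2)*40 + d(-2, T(5, 1)) = (-⅔ + 6*(-2))*40 + (-30 - 5*1) = (-⅔ - 12)*40 + (-30 - 5) = -38/3*40 - 35 = -1520/3 - 35 = -1625/3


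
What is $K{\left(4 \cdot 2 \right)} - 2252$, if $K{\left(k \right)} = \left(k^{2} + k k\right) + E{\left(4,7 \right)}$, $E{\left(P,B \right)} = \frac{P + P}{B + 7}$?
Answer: $- \frac{14864}{7} \approx -2123.4$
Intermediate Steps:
$E{\left(P,B \right)} = \frac{2 P}{7 + B}$
$K{\left(k \right)} = \frac{4}{7} + 2 k^{2}$ ($K{\left(k \right)} = \left(k^{2} + k k\right) + 2 \cdot 4 \frac{1}{7 + 7} = \left(k^{2} + k^{2}\right) + 2 \cdot 4 \cdot \frac{1}{14} = 2 k^{2} + 2 \cdot 4 \cdot \frac{1}{14} = 2 k^{2} + \frac{4}{7} = \frac{4}{7} + 2 k^{2}$)
$K{\left(4 \cdot 2 \right)} - 2252 = \left(\frac{4}{7} + 2 \left(4 \cdot 2\right)^{2}\right) - 2252 = \left(\frac{4}{7} + 2 \cdot 8^{2}\right) - 2252 = \left(\frac{4}{7} + 2 \cdot 64\right) - 2252 = \left(\frac{4}{7} + 128\right) - 2252 = \frac{900}{7} - 2252 = - \frac{14864}{7}$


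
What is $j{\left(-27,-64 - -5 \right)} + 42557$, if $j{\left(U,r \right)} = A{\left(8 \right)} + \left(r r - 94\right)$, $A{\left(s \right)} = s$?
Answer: $45952$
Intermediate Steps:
$j{\left(U,r \right)} = -86 + r^{2}$ ($j{\left(U,r \right)} = 8 + \left(r r - 94\right) = 8 + \left(r^{2} - 94\right) = 8 + \left(-94 + r^{2}\right) = -86 + r^{2}$)
$j{\left(-27,-64 - -5 \right)} + 42557 = \left(-86 + \left(-64 - -5\right)^{2}\right) + 42557 = \left(-86 + \left(-64 + 5\right)^{2}\right) + 42557 = \left(-86 + \left(-59\right)^{2}\right) + 42557 = \left(-86 + 3481\right) + 42557 = 3395 + 42557 = 45952$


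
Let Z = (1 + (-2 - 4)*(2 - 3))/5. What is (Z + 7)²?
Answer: 1764/25 ≈ 70.560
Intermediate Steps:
Z = 7/5 (Z = (1 - 6*(-1))/5 = (1 + 6)/5 = (⅕)*7 = 7/5 ≈ 1.4000)
(Z + 7)² = (7/5 + 7)² = (42/5)² = 1764/25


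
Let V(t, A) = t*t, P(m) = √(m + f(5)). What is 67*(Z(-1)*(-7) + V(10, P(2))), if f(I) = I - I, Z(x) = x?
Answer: 7169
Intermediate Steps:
f(I) = 0
P(m) = √m (P(m) = √(m + 0) = √m)
V(t, A) = t²
67*(Z(-1)*(-7) + V(10, P(2))) = 67*(-1*(-7) + 10²) = 67*(7 + 100) = 67*107 = 7169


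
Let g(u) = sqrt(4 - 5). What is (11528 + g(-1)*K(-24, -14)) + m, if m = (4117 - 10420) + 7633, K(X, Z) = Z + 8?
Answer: 12858 - 6*I ≈ 12858.0 - 6.0*I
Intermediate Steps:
g(u) = I (g(u) = sqrt(-1) = I)
K(X, Z) = 8 + Z
m = 1330 (m = -6303 + 7633 = 1330)
(11528 + g(-1)*K(-24, -14)) + m = (11528 + I*(8 - 14)) + 1330 = (11528 + I*(-6)) + 1330 = (11528 - 6*I) + 1330 = 12858 - 6*I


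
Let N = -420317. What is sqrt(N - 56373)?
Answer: I*sqrt(476690) ≈ 690.43*I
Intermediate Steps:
sqrt(N - 56373) = sqrt(-420317 - 56373) = sqrt(-476690) = I*sqrt(476690)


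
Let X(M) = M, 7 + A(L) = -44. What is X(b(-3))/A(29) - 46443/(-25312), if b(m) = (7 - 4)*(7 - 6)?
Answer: 6763/3808 ≈ 1.7760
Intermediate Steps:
A(L) = -51 (A(L) = -7 - 44 = -51)
b(m) = 3 (b(m) = 3*1 = 3)
X(b(-3))/A(29) - 46443/(-25312) = 3/(-51) - 46443/(-25312) = 3*(-1/51) - 46443*(-1/25312) = -1/17 + 411/224 = 6763/3808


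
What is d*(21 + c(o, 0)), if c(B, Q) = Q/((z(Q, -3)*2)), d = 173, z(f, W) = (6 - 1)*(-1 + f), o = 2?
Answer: 3633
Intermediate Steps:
z(f, W) = -5 + 5*f (z(f, W) = 5*(-1 + f) = -5 + 5*f)
c(B, Q) = Q/(-10 + 10*Q) (c(B, Q) = Q/(((-5 + 5*Q)*2)) = Q/(-10 + 10*Q))
d*(21 + c(o, 0)) = 173*(21 + (1/10)*0/(-1 + 0)) = 173*(21 + (1/10)*0/(-1)) = 173*(21 + (1/10)*0*(-1)) = 173*(21 + 0) = 173*21 = 3633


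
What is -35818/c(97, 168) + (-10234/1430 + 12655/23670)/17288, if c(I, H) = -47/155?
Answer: 324871847456083189/2750279978160 ≈ 1.1812e+5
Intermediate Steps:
c(I, H) = -47/155 (c(I, H) = -47*1/155 = -47/155)
-35818/c(97, 168) + (-10234/1430 + 12655/23670)/17288 = -35818/(-47/155) + (-10234/1430 + 12655/23670)/17288 = -35818*(-155/47) + (-10234*1/1430 + 12655*(1/23670))*(1/17288) = 5551790/47 + (-5117/715 + 2531/4734)*(1/17288) = 5551790/47 - 22414213/3384810*1/17288 = 5551790/47 - 22414213/58516595280 = 324871847456083189/2750279978160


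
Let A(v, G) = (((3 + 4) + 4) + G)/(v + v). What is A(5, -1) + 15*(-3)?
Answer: -44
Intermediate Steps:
A(v, G) = (11 + G)/(2*v) (A(v, G) = ((7 + 4) + G)/((2*v)) = (11 + G)*(1/(2*v)) = (11 + G)/(2*v))
A(5, -1) + 15*(-3) = (1/2)*(11 - 1)/5 + 15*(-3) = (1/2)*(1/5)*10 - 45 = 1 - 45 = -44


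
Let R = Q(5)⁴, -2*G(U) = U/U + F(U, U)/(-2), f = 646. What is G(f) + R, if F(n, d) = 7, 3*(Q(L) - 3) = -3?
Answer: 69/4 ≈ 17.250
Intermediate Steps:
Q(L) = 2 (Q(L) = 3 + (⅓)*(-3) = 3 - 1 = 2)
G(U) = 5/4 (G(U) = -(U/U + 7/(-2))/2 = -(1 + 7*(-½))/2 = -(1 - 7/2)/2 = -½*(-5/2) = 5/4)
R = 16 (R = 2⁴ = 16)
G(f) + R = 5/4 + 16 = 69/4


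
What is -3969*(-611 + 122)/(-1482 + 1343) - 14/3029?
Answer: -5878809335/421031 ≈ -13963.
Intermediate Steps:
-3969*(-611 + 122)/(-1482 + 1343) - 14/3029 = -3969/((-139/(-489))) - 14*1/3029 = -3969/((-139*(-1/489))) - 14/3029 = -3969/139/489 - 14/3029 = -3969*489/139 - 14/3029 = -1940841/139 - 14/3029 = -5878809335/421031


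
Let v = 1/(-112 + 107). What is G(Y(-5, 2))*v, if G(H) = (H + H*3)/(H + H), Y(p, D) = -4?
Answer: -⅖ ≈ -0.40000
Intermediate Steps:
v = -⅕ (v = 1/(-5) = -⅕ ≈ -0.20000)
G(H) = 2 (G(H) = (H + 3*H)/((2*H)) = (4*H)*(1/(2*H)) = 2)
G(Y(-5, 2))*v = 2*(-⅕) = -⅖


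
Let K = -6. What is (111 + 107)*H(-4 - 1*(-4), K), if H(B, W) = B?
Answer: 0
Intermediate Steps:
(111 + 107)*H(-4 - 1*(-4), K) = (111 + 107)*(-4 - 1*(-4)) = 218*(-4 + 4) = 218*0 = 0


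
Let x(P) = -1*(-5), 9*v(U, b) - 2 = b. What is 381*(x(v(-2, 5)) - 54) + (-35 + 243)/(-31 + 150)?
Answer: -2221403/119 ≈ -18667.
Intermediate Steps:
v(U, b) = 2/9 + b/9
x(P) = 5
381*(x(v(-2, 5)) - 54) + (-35 + 243)/(-31 + 150) = 381*(5 - 54) + (-35 + 243)/(-31 + 150) = 381*(-49) + 208/119 = -18669 + 208*(1/119) = -18669 + 208/119 = -2221403/119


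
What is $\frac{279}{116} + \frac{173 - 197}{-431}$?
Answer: $\frac{123033}{49996} \approx 2.4609$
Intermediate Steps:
$\frac{279}{116} + \frac{173 - 197}{-431} = 279 \cdot \frac{1}{116} + \left(173 - 197\right) \left(- \frac{1}{431}\right) = \frac{279}{116} - - \frac{24}{431} = \frac{279}{116} + \frac{24}{431} = \frac{123033}{49996}$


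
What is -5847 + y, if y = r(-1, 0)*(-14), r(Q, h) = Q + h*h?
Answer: -5833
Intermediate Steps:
r(Q, h) = Q + h²
y = 14 (y = (-1 + 0²)*(-14) = (-1 + 0)*(-14) = -1*(-14) = 14)
-5847 + y = -5847 + 14 = -5833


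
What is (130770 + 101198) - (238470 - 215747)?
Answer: 209245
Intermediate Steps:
(130770 + 101198) - (238470 - 215747) = 231968 - 1*22723 = 231968 - 22723 = 209245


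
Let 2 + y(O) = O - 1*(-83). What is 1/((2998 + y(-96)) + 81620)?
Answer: 1/84603 ≈ 1.1820e-5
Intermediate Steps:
y(O) = 81 + O (y(O) = -2 + (O - 1*(-83)) = -2 + (O + 83) = -2 + (83 + O) = 81 + O)
1/((2998 + y(-96)) + 81620) = 1/((2998 + (81 - 96)) + 81620) = 1/((2998 - 15) + 81620) = 1/(2983 + 81620) = 1/84603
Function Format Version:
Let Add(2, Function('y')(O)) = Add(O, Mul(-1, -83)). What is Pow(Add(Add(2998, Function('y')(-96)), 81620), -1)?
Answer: Rational(1, 84603) ≈ 1.1820e-5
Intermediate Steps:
Function('y')(O) = Add(81, O) (Function('y')(O) = Add(-2, Add(O, Mul(-1, -83))) = Add(-2, Add(O, 83)) = Add(-2, Add(83, O)) = Add(81, O))
Pow(Add(Add(2998, Function('y')(-96)), 81620), -1) = Pow(Add(Add(2998, Add(81, -96)), 81620), -1) = Pow(Add(Add(2998, -15), 81620), -1) = Pow(Add(2983, 81620), -1) = Pow(84603, -1) = Rational(1, 84603)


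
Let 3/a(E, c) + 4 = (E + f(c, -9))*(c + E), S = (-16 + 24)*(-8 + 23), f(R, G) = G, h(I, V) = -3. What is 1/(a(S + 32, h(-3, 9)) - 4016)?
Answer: -7101/28517615 ≈ -0.00024900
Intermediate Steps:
S = 120 (S = 8*15 = 120)
a(E, c) = 3/(-4 + (-9 + E)*(E + c)) (a(E, c) = 3/(-4 + (E - 9)*(c + E)) = 3/(-4 + (-9 + E)*(E + c)))
1/(a(S + 32, h(-3, 9)) - 4016) = 1/(3/(-4 + (120 + 32)² - 9*(120 + 32) - 9*(-3) + (120 + 32)*(-3)) - 4016) = 1/(3/(-4 + 152² - 9*152 + 27 + 152*(-3)) - 4016) = 1/(3/(-4 + 23104 - 1368 + 27 - 456) - 4016) = 1/(3/21303 - 4016) = 1/(3*(1/21303) - 4016) = 1/(1/7101 - 4016) = 1/(-28517615/7101) = -7101/28517615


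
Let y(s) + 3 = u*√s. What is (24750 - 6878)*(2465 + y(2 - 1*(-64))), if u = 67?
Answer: 44000864 + 1197424*√66 ≈ 5.3729e+7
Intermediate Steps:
y(s) = -3 + 67*√s
(24750 - 6878)*(2465 + y(2 - 1*(-64))) = (24750 - 6878)*(2465 + (-3 + 67*√(2 - 1*(-64)))) = 17872*(2465 + (-3 + 67*√(2 + 64))) = 17872*(2465 + (-3 + 67*√66)) = 17872*(2462 + 67*√66) = 44000864 + 1197424*√66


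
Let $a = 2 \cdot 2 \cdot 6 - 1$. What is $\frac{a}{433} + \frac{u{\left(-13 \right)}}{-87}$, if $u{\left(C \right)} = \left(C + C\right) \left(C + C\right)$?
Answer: $- \frac{290707}{37671} \approx -7.717$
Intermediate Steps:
$a = 23$ ($a = 4 \cdot 6 - 1 = 24 - 1 = 23$)
$u{\left(C \right)} = 4 C^{2}$ ($u{\left(C \right)} = 2 C 2 C = 4 C^{2}$)
$\frac{a}{433} + \frac{u{\left(-13 \right)}}{-87} = \frac{23}{433} + \frac{4 \left(-13\right)^{2}}{-87} = 23 \cdot \frac{1}{433} + 4 \cdot 169 \left(- \frac{1}{87}\right) = \frac{23}{433} + 676 \left(- \frac{1}{87}\right) = \frac{23}{433} - \frac{676}{87} = - \frac{290707}{37671}$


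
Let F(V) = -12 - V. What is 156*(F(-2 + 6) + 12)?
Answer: -624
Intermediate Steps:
156*(F(-2 + 6) + 12) = 156*((-12 - (-2 + 6)) + 12) = 156*((-12 - 1*4) + 12) = 156*((-12 - 4) + 12) = 156*(-16 + 12) = 156*(-4) = -624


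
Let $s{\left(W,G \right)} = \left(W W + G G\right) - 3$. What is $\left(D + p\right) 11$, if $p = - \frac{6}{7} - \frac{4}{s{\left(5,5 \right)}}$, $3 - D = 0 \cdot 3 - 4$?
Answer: $\frac{21923}{329} \approx 66.635$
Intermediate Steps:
$D = 7$ ($D = 3 - \left(0 \cdot 3 - 4\right) = 3 - \left(0 - 4\right) = 3 - -4 = 3 + 4 = 7$)
$s{\left(W,G \right)} = -3 + G^{2} + W^{2}$ ($s{\left(W,G \right)} = \left(W^{2} + G^{2}\right) - 3 = \left(G^{2} + W^{2}\right) - 3 = -3 + G^{2} + W^{2}$)
$p = - \frac{310}{329}$ ($p = - \frac{6}{7} - \frac{4}{-3 + 5^{2} + 5^{2}} = \left(-6\right) \frac{1}{7} - \frac{4}{-3 + 25 + 25} = - \frac{6}{7} - \frac{4}{47} = - \frac{310}{329} \approx -0.94225$)
$\left(D + p\right) 11 = \left(7 - \frac{310}{329}\right) 11 = \frac{1993}{329} \cdot 11 = \frac{21923}{329}$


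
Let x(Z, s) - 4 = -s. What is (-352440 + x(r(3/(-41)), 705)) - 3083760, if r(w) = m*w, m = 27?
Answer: -3436901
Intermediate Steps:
r(w) = 27*w
x(Z, s) = 4 - s
(-352440 + x(r(3/(-41)), 705)) - 3083760 = (-352440 + (4 - 1*705)) - 3083760 = (-352440 + (4 - 705)) - 3083760 = (-352440 - 701) - 3083760 = -353141 - 3083760 = -3436901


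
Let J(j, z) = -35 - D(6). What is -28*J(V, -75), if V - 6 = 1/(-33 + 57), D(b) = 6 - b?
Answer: 980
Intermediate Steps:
V = 145/24 (V = 6 + 1/(-33 + 57) = 6 + 1/24 = 145/24 ≈ 6.0417)
J(j, z) = -35 (J(j, z) = -35 - (6 - 1*6) = -35 - (6 - 6) = -35 - 1*0 = -35 + 0 = -35)
-28*J(V, -75) = -28*(-35) = 980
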